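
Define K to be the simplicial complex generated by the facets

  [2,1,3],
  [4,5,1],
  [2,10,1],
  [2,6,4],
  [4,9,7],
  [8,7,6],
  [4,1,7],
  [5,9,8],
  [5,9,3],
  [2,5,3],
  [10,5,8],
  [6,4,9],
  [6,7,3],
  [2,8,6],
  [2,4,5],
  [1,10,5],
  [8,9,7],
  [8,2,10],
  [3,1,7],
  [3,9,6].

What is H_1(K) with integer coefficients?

Order the vertices as 1 < 2 < 3 < 4 < 5 < 6 < 7 < 8 < 9 < 10. Listing each simplex with vertices in this order, K has dimension 2 with simplices:

  0-simplices (10): [1], [2], [3], [4], [5], [6], [7], [8], [9], [10]
  1-simplices (30): (30 of them)
  2-simplices (20): (20 of them)

Hence C_0 ≅ Z^10, C_1 ≅ Z^30, C_2 ≅ Z^20.

The boundary map ∂_1: C_1 → C_0 maps an edge to its endpoints' difference, ∂[p,q] = q − p.
This gives a 10×30 integer matrix of rank 9; reducing to Smith normal form yields diagonal entries (1,1,1,1,1,1,1,1,1).

Boundary ∂_2: C_2 → C_1 acts by ∂[p,q,r] = [q,r] − [p,r] + [p,q]. For instance
  ∂[5,8,10] = [8,10] − [5,10] + [5,8],
  ∂[6,7,8] = [7,8] − [6,8] + [6,7].
This gives a 30×20 integer matrix of rank 20; reducing to Smith normal form yields diagonal entries (1,1,1,1,1,1,1,1,1,1,1,1,1,1,1,1,1,1,1,2).

Computing H_k = (kernel of ∂_k) / (image of ∂_{k+1}):

  H_1: rank ker ∂_1 − rank ∂_2 = (30 − 9) − 20 = 1, and ∂_2 has invariant factor 2 > 1, so H_1 ≅ Z ⊕ Z_2.

H_1 = Z ⊕ Z_2.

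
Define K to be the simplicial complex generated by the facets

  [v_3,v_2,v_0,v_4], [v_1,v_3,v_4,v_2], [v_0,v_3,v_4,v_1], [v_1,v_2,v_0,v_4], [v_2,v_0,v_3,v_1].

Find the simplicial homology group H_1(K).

H_1 ≅ 0.

Fix the vertex order v_0 < v_1 < v_2 < v_3 < v_4 and write every simplex with vertices in increasing order. Then dim K = 3 and the simplices of K are:

  0-simplices (5): [v_0], [v_1], [v_2], [v_3], [v_4]
  1-simplices (10): [v_0,v_1], [v_0,v_2], [v_0,v_3], [v_0,v_4], [v_1,v_2], [v_1,v_3], [v_1,v_4], [v_2,v_3], [v_2,v_4], [v_3,v_4]
  2-simplices (10): [v_0,v_1,v_2], [v_0,v_1,v_3], [v_0,v_1,v_4], [v_0,v_2,v_3], [v_0,v_2,v_4], [v_0,v_3,v_4], [v_1,v_2,v_3], [v_1,v_2,v_4], [v_1,v_3,v_4], [v_2,v_3,v_4]
  3-simplices (5): [v_0,v_1,v_2,v_3], [v_0,v_1,v_2,v_4], [v_0,v_1,v_3,v_4], [v_0,v_2,v_3,v_4], [v_1,v_2,v_3,v_4]

so the chain groups are C_0 ≅ Z^5, C_1 ≅ Z^10, C_2 ≅ Z^10, C_3 ≅ Z^5.

Boundary ∂_1: C_1 → C_0 maps an edge to its endpoints' difference, ∂[p,q] = q − p.
This gives a 5×10 integer matrix of rank 4; reducing to Smith normal form yields diagonal entries (1,1,1,1).

∂_2: C_2 → C_1 acts by ∂[p,q,r] = [q,r] − [p,r] + [p,q]. For instance
  ∂[v_0,v_3,v_4] = [v_3,v_4] − [v_0,v_4] + [v_0,v_3],
  ∂[v_0,v_1,v_3] = [v_1,v_3] − [v_0,v_3] + [v_0,v_1].
This gives a 10×10 integer matrix of rank 6; reducing to Smith normal form yields diagonal entries (1,1,1,1,1,1).

The boundary map ∂_3: C_3 → C_2 sends each 3-simplex σ to the alternating sum Σ_i (−1)^i (σ with its i-th vertex removed). For instance
  ∂[v_0,v_2,v_3,v_4] = [v_2,v_3,v_4] − [v_0,v_3,v_4] + [v_0,v_2,v_4] − [v_0,v_2,v_3],
  ∂[v_0,v_1,v_2,v_3] = [v_1,v_2,v_3] − [v_0,v_2,v_3] + [v_0,v_1,v_3] − [v_0,v_1,v_2].
This gives a 10×5 integer matrix of rank 4; reducing to Smith normal form yields diagonal entries (1,1,1,1).

Now H_k = ker ∂_k / im ∂_{k+1}, so:

  H_1: rank ker ∂_1 − rank ∂_2 = (10 − 4) − 6 = 0, and the invariant factors of ∂_2 are all 1, so H_1 ≅ 0.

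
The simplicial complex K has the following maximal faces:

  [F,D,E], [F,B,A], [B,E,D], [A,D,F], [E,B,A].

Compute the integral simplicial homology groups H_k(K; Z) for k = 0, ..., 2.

Fix the vertex order A < B < D < E < F and write every simplex with vertices in increasing order. Then dim K = 2 and the simplices of K are:

  0-simplices (5): A, B, D, E, F
  1-simplices (10): AB, AD, AE, AF, BD, BE, BF, DE, DF, EF
  2-simplices (5): ABE, ABF, ADF, BDE, DEF

Hence C_0 ≅ Z^5, C_1 ≅ Z^10, C_2 ≅ Z^5.

The boundary map ∂_1: C_1 → C_0 sends each edge [p,q] (with p < q) to q − p. For instance
  ∂AF = F − A.
This gives a 5×10 integer matrix of rank 4; reducing to Smith normal form yields diagonal entries (1,1,1,1).

Boundary ∂_2: C_2 → C_1 acts by ∂[p,q,r] = [q,r] − [p,r] + [p,q]. For instance
  ∂DEF = EF − DF + DE,
  ∂ADF = DF − AF + AD.
The resulting 10×5 matrix has rank 5, and its Smith normal form has invariant factors (1,1,1,1,1).

Now H_k = ker ∂_k / im ∂_{k+1}, so:

  H_0: rank C_0 − rank ∂_1 = 5 − 4 = 1, and the invariant factors of ∂_1 are all 1, so H_0 ≅ Z.
  H_1: rank ker ∂_1 − rank ∂_2 = (10 − 4) − 5 = 1, and the invariant factors of ∂_2 are all 1, so H_1 ≅ Z.
  H_2: rank ker ∂_2 − rank ∂_3 = (5 − 5) − 0 = 0, and there is no ∂_3, so H_2 ≅ 0.

As a check, the Euler characteristic is 5 − 10 + 5 = 0, which agrees with 1 − 1 + 0 = 0.

H_0 = Z,  H_1 = Z,  H_2 = 0.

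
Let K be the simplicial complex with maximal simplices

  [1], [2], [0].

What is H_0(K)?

Take the total order 0 < 1 < 2 on the vertex set. Then K (dimension 0) consists of the simplices:

  0-simplices (3): [0], [1], [2]

so the chain groups are C_0 ≅ Z^3.

Computing H_k = (kernel of ∂_k) / (image of ∂_{k+1}):

  H_0: rank C_0 − rank ∂_1 = 3 − 0 = 3, and there is no ∂_1, so H_0 = Z^3.

H_0 = Z^3.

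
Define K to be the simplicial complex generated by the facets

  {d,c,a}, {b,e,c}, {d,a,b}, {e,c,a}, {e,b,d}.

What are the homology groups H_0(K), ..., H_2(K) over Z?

K has 5 vertices, 10 edges, 5 triangles.
rank ∂_0 = 0, rank ∂_1 = 4 ⇒ b_0 = 5 − 0 − 4 = 1; all invariant factors of ∂_1 are 1 so no torsion. So H_0 = Z.
rank ∂_1 = 4, rank ∂_2 = 5 ⇒ b_1 = 10 − 4 − 5 = 1; all invariant factors of ∂_2 are 1 so no torsion. So H_1 = Z.
rank ∂_2 = 5, rank ∂_3 = 0 ⇒ b_2 = 5 − 5 − 0 = 0. So H_2 = 0.

H_0 ≅ Z,  H_1 ≅ Z,  H_2 = 0.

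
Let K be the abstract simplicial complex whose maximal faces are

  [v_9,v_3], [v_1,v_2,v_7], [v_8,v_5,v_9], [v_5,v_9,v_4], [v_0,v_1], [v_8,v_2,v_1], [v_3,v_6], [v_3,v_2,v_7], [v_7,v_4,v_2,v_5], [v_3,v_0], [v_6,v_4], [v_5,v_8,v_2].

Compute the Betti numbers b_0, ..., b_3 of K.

b_0 = 1, b_1 = 3, b_2 = 0, b_3 = 0.

Fix the vertex order v_0 < v_1 < v_2 < v_3 < v_4 < v_5 < v_6 < v_7 < v_8 < v_9 and write every simplex with vertices in increasing order. Then dim K = 3 and the simplices of K are:

  0-simplices (10): [v_0], [v_1], [v_2], [v_3], [v_4], [v_5], [v_6], [v_7], [v_8], [v_9]
  1-simplices (21): (21 of them)
  2-simplices (10): [v_1,v_2,v_7], [v_1,v_2,v_8], [v_2,v_3,v_7], [v_2,v_4,v_5], [v_2,v_4,v_7], [v_2,v_5,v_7], [v_2,v_5,v_8], [v_4,v_5,v_7], [v_4,v_5,v_9], [v_5,v_8,v_9]
  3-simplices (1): [v_2,v_4,v_5,v_7]

so the chain groups are C_0 ≅ Z^10, C_1 ≅ Z^21, C_2 ≅ Z^10, C_3 ≅ Z^1.

The boundary map ∂_1: C_1 → C_0 maps an edge to its endpoints' difference, ∂[p,q] = q − p. For instance
  ∂[v_3,v_6] = [v_6] − [v_3].
As a 10×21 matrix over Z this has rank 9, with invariant factors (1,1,1,1,1,1,1,1,1).

∂_2: C_2 → C_1 acts by ∂[p,q,r] = [q,r] − [p,r] + [p,q]. For instance
  ∂[v_1,v_2,v_7] = [v_2,v_7] − [v_1,v_7] + [v_1,v_2],
  ∂[v_4,v_5,v_7] = [v_5,v_7] − [v_4,v_7] + [v_4,v_5].
This gives a 21×10 integer matrix of rank 9; reducing to Smith normal form yields diagonal entries (1,1,1,1,1,1,1,1,1).

Boundary ∂_3: C_3 → C_2 sends each 3-simplex σ to the alternating sum Σ_i (−1)^i (σ with its i-th vertex removed). For instance
  ∂[v_2,v_4,v_5,v_7] = [v_4,v_5,v_7] − [v_2,v_5,v_7] + [v_2,v_4,v_7] − [v_2,v_4,v_5].
As a 10×1 matrix over Z this has rank 1, with invariant factors (1).

Now H_k = ker ∂_k / im ∂_{k+1}, so:

  H_0: rank C_0 − rank ∂_1 = 10 − 9 = 1, and the invariant factors of ∂_1 are all 1, so H_0 ≅ Z.
  H_1: rank ker ∂_1 − rank ∂_2 = (21 − 9) − 9 = 3, and the invariant factors of ∂_2 are all 1, so H_1 ≅ Z^3.
  H_2: rank ker ∂_2 − rank ∂_3 = (10 − 9) − 1 = 0, and the invariant factors of ∂_3 are all 1, so H_2 ≅ 0.
  H_3: rank ker ∂_3 − rank ∂_4 = (1 − 1) − 0 = 0, and there is no ∂_4, so H_3 ≅ 0.

As a check, the Euler characteristic is 10 − 21 + 10 − 1 = -2, which agrees with 1 − 3 + 0 − 0 = -2.

Hence the Betti numbers are b_0 = 1, b_1 = 3, b_2 = 0, b_3 = 0.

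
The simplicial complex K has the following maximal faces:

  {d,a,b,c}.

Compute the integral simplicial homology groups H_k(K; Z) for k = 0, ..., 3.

H_0 = Z,  H_1 = 0,  H_2 = 0,  H_3 = 0.

We work with the vertex ordering a < b < c < d. The simplices of K, each written with vertices in increasing order, are:

  0-simplices (4): a, b, c, d
  1-simplices (6): ab, ac, ad, bc, bd, cd
  2-simplices (4): abc, abd, acd, bcd
  3-simplices (1): abcd

giving chain groups C_0 ≅ Z^4, C_1 ≅ Z^6, C_2 ≅ Z^4, C_3 ≅ Z^1.

The boundary map ∂_1: C_1 → C_0 sends each edge [p,q] (with p < q) to q − p.
This gives a 4×6 integer matrix of rank 3; reducing to Smith normal form yields diagonal entries (1,1,1).

∂_2: C_2 → C_1 maps a triangle to the signed sum of its edges. For instance
  ∂bcd = cd − bd + bc,
  ∂abd = bd − ad + ab.
As a 6×4 matrix over Z this has rank 3, with invariant factors (1,1,1).

Boundary ∂_3: C_3 → C_2 sends each 3-simplex σ to the alternating sum Σ_i (−1)^i (σ with its i-th vertex removed). For instance
  ∂abcd = bcd − acd + abd − abc.
The resulting 4×1 matrix has rank 1, and its Smith normal form has invariant factors (1).

Now H_k = ker ∂_k / im ∂_{k+1}, so:

  H_0: rank C_0 − rank ∂_1 = 4 − 3 = 1, and the invariant factors of ∂_1 are all 1, so H_0 ≅ Z.
  H_1: rank ker ∂_1 − rank ∂_2 = (6 − 3) − 3 = 0, and the invariant factors of ∂_2 are all 1, so H_1 ≅ 0.
  H_2: rank ker ∂_2 − rank ∂_3 = (4 − 3) − 1 = 0, and the invariant factors of ∂_3 are all 1, so H_2 ≅ 0.
  H_3: rank ker ∂_3 − rank ∂_4 = (1 − 1) − 0 = 0, and there is no ∂_4, so H_3 ≅ 0.

As a check, the Euler characteristic is 4 − 6 + 4 − 1 = 1, which agrees with 1 − 0 + 0 − 0 = 1.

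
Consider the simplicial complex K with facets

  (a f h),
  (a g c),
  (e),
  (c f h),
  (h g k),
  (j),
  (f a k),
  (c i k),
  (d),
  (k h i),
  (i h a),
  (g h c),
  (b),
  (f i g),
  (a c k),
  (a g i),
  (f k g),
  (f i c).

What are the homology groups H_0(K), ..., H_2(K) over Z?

H_0 ≅ Z^5,  H_1 ≅ Z^2,  H_2 ≅ Z.

K has 11 vertices, 21 edges, 14 triangles.
rank ∂_0 = 0, rank ∂_1 = 6 ⇒ b_0 = 11 − 0 − 6 = 5; all invariant factors of ∂_1 are 1 so no torsion. So H_0 ≅ Z^5.
rank ∂_1 = 6, rank ∂_2 = 13 ⇒ b_1 = 21 − 6 − 13 = 2; all invariant factors of ∂_2 are 1 so no torsion. So H_1 ≅ Z^2.
rank ∂_2 = 13, rank ∂_3 = 0 ⇒ b_2 = 14 − 13 − 0 = 1. So H_2 ≅ Z.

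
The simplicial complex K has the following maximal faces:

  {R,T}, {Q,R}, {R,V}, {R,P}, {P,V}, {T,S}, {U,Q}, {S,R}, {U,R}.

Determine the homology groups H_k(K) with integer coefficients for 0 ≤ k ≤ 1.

Order the vertices as P < Q < R < S < T < U < V. Listing each simplex with vertices in this order, K has dimension 1 with simplices:

  0-simplices (7): P, Q, R, S, T, U, V
  1-simplices (9): PR, PV, QR, QU, RS, RT, RU, RV, ST

Hence C_0 ≅ Z^7, C_1 ≅ Z^9.

∂_1: C_1 → C_0 is given by ∂[p,q] = [q] − [p]. For instance
  ∂RV = V − R.
As a 7×9 matrix over Z this has rank 6, with invariant factors (1,1,1,1,1,1).

Now H_k = ker ∂_k / im ∂_{k+1}, so:

  H_0: rank C_0 − rank ∂_1 = 7 − 6 = 1, and the invariant factors of ∂_1 are all 1, so H_0 = Z.
  H_1: rank ker ∂_1 − rank ∂_2 = (9 − 6) − 0 = 3, and there is no ∂_2, so H_1 = Z^3.

(K is a triangulation of a wedge of 3 circles.)

H_0 = Z,  H_1 = Z^3.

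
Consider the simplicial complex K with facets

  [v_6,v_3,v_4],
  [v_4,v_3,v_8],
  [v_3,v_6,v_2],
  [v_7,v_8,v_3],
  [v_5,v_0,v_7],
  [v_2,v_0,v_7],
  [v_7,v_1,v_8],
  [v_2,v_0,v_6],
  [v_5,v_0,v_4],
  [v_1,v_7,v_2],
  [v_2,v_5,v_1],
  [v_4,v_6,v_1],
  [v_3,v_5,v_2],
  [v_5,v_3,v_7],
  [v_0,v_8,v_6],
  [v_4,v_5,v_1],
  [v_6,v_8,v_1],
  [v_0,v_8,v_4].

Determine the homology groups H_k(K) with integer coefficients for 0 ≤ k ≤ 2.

H_0 ≅ Z,  H_1 ≅ Z ⊕ Z/2Z,  H_2 = 0.

Order the vertices as v_0 < v_1 < v_2 < v_3 < v_4 < v_5 < v_6 < v_7 < v_8. Listing each simplex with vertices in this order, K has dimension 2 with simplices:

  0-simplices (9): [v_0], [v_1], [v_2], [v_3], [v_4], [v_5], [v_6], [v_7], [v_8]
  1-simplices (27): (27 of them)
  2-simplices (18): (18 of them)

Hence C_0 ≅ Z^9, C_1 ≅ Z^27, C_2 ≅ Z^18.

∂_1: C_1 → C_0 sends each edge [p,q] (with p < q) to q − p. For instance
  ∂[v_1,v_6] = [v_6] − [v_1].
This gives a 9×27 integer matrix of rank 8; reducing to Smith normal form yields diagonal entries (1,1,1,1,1,1,1,1).

Boundary ∂_2: C_2 → C_1 sends each 2-simplex [p,q,r] to [q,r] − [p,r] + [p,q]. For instance
  ∂[v_3,v_4,v_6] = [v_4,v_6] − [v_3,v_6] + [v_3,v_4],
  ∂[v_1,v_6,v_8] = [v_6,v_8] − [v_1,v_8] + [v_1,v_6].
As a 27×18 matrix over Z this has rank 18, with invariant factors (1,1,1,1,1,1,1,1,1,1,1,1,1,1,1,1,1,2).

Now H_k = ker ∂_k / im ∂_{k+1}, so:

  H_0: rank C_0 − rank ∂_1 = 9 − 8 = 1, and the invariant factors of ∂_1 are all 1, so H_0 ≅ Z.
  H_1: rank ker ∂_1 − rank ∂_2 = (27 − 8) − 18 = 1, and ∂_2 has invariant factor 2 > 1, so H_1 ≅ Z ⊕ Z/2Z.
  H_2: rank ker ∂_2 − rank ∂_3 = (18 − 18) − 0 = 0, and there is no ∂_3, so H_2 ≅ 0.

As a check, the Euler characteristic is 9 − 27 + 18 = 0, which agrees with 1 − 1 + 0 = 0.
(K is a triangulation of the Klein bottle.)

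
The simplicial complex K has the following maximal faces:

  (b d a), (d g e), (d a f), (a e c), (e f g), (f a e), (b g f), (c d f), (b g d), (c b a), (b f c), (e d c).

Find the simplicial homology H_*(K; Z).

H_0 = Z,  H_1 = Z/2Z,  H_2 = 0.

Fix the vertex order a < b < c < d < e < f < g and write every simplex with vertices in increasing order. Then dim K = 2 and the simplices of K are:

  0-simplices (7): a, b, c, d, e, f, g
  1-simplices (18): ab, ac, ad, ae, af, bc, bd, bf, bg, cd, ce, cf, de, df, dg, ef, eg, fg
  2-simplices (12): abc, abd, ace, adf, aef, bcf, bdg, bfg, cde, cdf, deg, efg

giving chain groups C_0 ≅ Z^7, C_1 ≅ Z^18, C_2 ≅ Z^12.

The boundary map ∂_1: C_1 → C_0 maps an edge to its endpoints' difference, ∂[p,q] = q − p. For instance
  ∂bf = f − b.
This gives a 7×18 integer matrix of rank 6; reducing to Smith normal form yields diagonal entries (1,1,1,1,1,1).

Boundary ∂_2: C_2 → C_1 maps a triangle to the signed sum of its edges. For instance
  ∂adf = df − af + ad,
  ∂ace = ce − ae + ac.
The 18×12 boundary matrix has rank 12 and Smith normal form diag(1,1,1,1,1,1,1,1,1,1,1,2).

Now H_k = ker ∂_k / im ∂_{k+1}, so:

  H_0: rank C_0 − rank ∂_1 = 7 − 6 = 1, and the invariant factors of ∂_1 are all 1, so H_0 ≅ Z.
  H_1: rank ker ∂_1 − rank ∂_2 = (18 − 6) − 12 = 0, and ∂_2 has invariant factor 2 > 1, so H_1 ≅ Z/2Z.
  H_2: rank ker ∂_2 − rank ∂_3 = (12 − 12) − 0 = 0, and there is no ∂_3, so H_2 ≅ 0.

(K is a triangulation of the real projective plane RP^2.)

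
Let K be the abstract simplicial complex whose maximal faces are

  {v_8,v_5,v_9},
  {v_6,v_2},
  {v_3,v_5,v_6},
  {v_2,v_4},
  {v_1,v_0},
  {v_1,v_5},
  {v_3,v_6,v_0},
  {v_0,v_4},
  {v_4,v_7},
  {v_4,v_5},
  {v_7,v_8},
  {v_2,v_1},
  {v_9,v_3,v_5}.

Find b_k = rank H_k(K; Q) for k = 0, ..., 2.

b_0 = 1, b_1 = 5, b_2 = 0.

Order the vertices as v_0 < v_1 < v_2 < v_3 < v_4 < v_5 < v_6 < v_7 < v_8 < v_9. Listing each simplex with vertices in this order, K has dimension 2 with simplices:

  0-simplices (10): [v_0], [v_1], [v_2], [v_3], [v_4], [v_5], [v_6], [v_7], [v_8], [v_9]
  1-simplices (18): (18 of them)
  2-simplices (4): [v_0,v_3,v_6], [v_3,v_5,v_6], [v_3,v_5,v_9], [v_5,v_8,v_9]

giving chain groups C_0 ≅ Z^10, C_1 ≅ Z^18, C_2 ≅ Z^4.

The boundary map ∂_1: C_1 → C_0 sends each edge [p,q] (with p < q) to q − p. For instance
  ∂[v_5,v_8] = [v_8] − [v_5].
This gives a 10×18 integer matrix of rank 9; reducing to Smith normal form yields diagonal entries (1,1,1,1,1,1,1,1,1).

The boundary map ∂_2: C_2 → C_1 sends each 2-simplex [p,q,r] to [q,r] − [p,r] + [p,q]. For instance
  ∂[v_3,v_5,v_6] = [v_5,v_6] − [v_3,v_6] + [v_3,v_5],
  ∂[v_3,v_5,v_9] = [v_5,v_9] − [v_3,v_9] + [v_3,v_5].
As a 18×4 matrix over Z this has rank 4, with invariant factors (1,1,1,1).

Computing H_k = (kernel of ∂_k) / (image of ∂_{k+1}):

  H_0: rank C_0 − rank ∂_1 = 10 − 9 = 1, and the invariant factors of ∂_1 are all 1, so H_0 = Z.
  H_1: rank ker ∂_1 − rank ∂_2 = (18 − 9) − 4 = 5, and the invariant factors of ∂_2 are all 1, so H_1 = Z^5.
  H_2: rank ker ∂_2 − rank ∂_3 = (4 − 4) − 0 = 0, and there is no ∂_3, so H_2 = 0.

As a check, the Euler characteristic is 10 − 18 + 4 = -4, which agrees with 1 − 5 + 0 = -4.

Hence the Betti numbers are b_0 = 1, b_1 = 5, b_2 = 0.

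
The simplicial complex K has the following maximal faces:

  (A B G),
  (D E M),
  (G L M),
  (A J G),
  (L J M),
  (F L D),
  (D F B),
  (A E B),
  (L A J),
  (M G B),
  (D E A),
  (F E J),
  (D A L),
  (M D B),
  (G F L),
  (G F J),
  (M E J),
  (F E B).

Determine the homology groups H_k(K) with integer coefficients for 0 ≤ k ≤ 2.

H_0 = Z,  H_1 = Z × Z/2,  H_2 = 0.

Order the vertices as A < B < D < E < F < G < J < L < M. Listing each simplex with vertices in this order, K has dimension 2 with simplices:

  0-simplices (9): A, B, D, E, F, G, J, L, M
  1-simplices (27): AB, AD, AE, AG, AJ, AL, BD, BE, BF, BG, BM, DE, DF, DL, DM, EF, EJ, EM, FG, FJ, FL, GJ, GL, GM, JL, JM, LM
  2-simplices (18): ABE, ABG, ADE, ADL, AGJ, AJL, BDF, BDM, BEF, BGM, DEM, DFL, EFJ, EJM, FGJ, FGL, GLM, JLM

so the chain groups are C_0 ≅ Z^9, C_1 ≅ Z^27, C_2 ≅ Z^18.

Boundary ∂_1: C_1 → C_0 is given by ∂[p,q] = [q] − [p]. For instance
  ∂BG = G − B.
The resulting 9×27 matrix has rank 8, and its Smith normal form has invariant factors (1,1,1,1,1,1,1,1).

∂_2: C_2 → C_1 acts by ∂[p,q,r] = [q,r] − [p,r] + [p,q]. For instance
  ∂JLM = LM − JM + JL,
  ∂FGL = GL − FL + FG.
This gives a 27×18 integer matrix of rank 18; reducing to Smith normal form yields diagonal entries (1,1,1,1,1,1,1,1,1,1,1,1,1,1,1,1,1,2).

Now H_k = ker ∂_k / im ∂_{k+1}, so:

  H_0: rank C_0 − rank ∂_1 = 9 − 8 = 1, and the invariant factors of ∂_1 are all 1, so H_0 ≅ Z.
  H_1: rank ker ∂_1 − rank ∂_2 = (27 − 8) − 18 = 1, and ∂_2 has invariant factor 2 > 1, so H_1 ≅ Z × Z/2.
  H_2: rank ker ∂_2 − rank ∂_3 = (18 − 18) − 0 = 0, and there is no ∂_3, so H_2 ≅ 0.

(K is a triangulation of the Klein bottle.)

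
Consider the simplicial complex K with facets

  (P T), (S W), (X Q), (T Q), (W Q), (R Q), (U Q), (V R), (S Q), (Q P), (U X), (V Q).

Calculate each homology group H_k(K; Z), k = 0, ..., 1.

H_0 ≅ Z,  H_1 ≅ Z^4.

Fix the vertex order P < Q < R < S < T < U < V < W < X and write every simplex with vertices in increasing order. Then dim K = 1 and the simplices of K are:

  0-simplices (9): P, Q, R, S, T, U, V, W, X
  1-simplices (12): PQ, PT, QR, QS, QT, QU, QV, QW, QX, RV, SW, UX

giving chain groups C_0 ≅ Z^9, C_1 ≅ Z^12.

Boundary ∂_1: C_1 → C_0 is given by ∂[p,q] = [q] − [p].
The resulting 9×12 matrix has rank 8, and its Smith normal form has invariant factors (1,1,1,1,1,1,1,1).

Now H_k = ker ∂_k / im ∂_{k+1}, so:

  H_0: rank C_0 − rank ∂_1 = 9 − 8 = 1, and the invariant factors of ∂_1 are all 1, so H_0 ≅ Z.
  H_1: rank ker ∂_1 − rank ∂_2 = (12 − 8) − 0 = 4, and there is no ∂_2, so H_1 ≅ Z^4.

As a check, the Euler characteristic is 9 − 12 = -3, which agrees with 1 − 4 = -3.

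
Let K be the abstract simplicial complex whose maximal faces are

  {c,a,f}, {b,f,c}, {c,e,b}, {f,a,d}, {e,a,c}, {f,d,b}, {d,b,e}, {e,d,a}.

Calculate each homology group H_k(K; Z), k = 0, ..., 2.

H_0 ≅ Z,  H_1 = 0,  H_2 ≅ Z.

Take the total order a < b < c < d < e < f on the vertex set. Then K (dimension 2) consists of the simplices:

  0-simplices (6): a, b, c, d, e, f
  1-simplices (12): ac, ad, ae, af, bc, bd, be, bf, ce, cf, de, df
  2-simplices (8): ace, acf, ade, adf, bce, bcf, bde, bdf

so the chain groups are C_0 ≅ Z^6, C_1 ≅ Z^12, C_2 ≅ Z^8.

Boundary ∂_1: C_1 → C_0 maps an edge to its endpoints' difference, ∂[p,q] = q − p. For instance
  ∂de = e − d.
As a 6×12 matrix over Z this has rank 5, with invariant factors (1,1,1,1,1).

∂_2: C_2 → C_1 acts by ∂[p,q,r] = [q,r] − [p,r] + [p,q]. For instance
  ∂ade = de − ae + ad,
  ∂bce = ce − be + bc.
The 12×8 boundary matrix has rank 7 and Smith normal form diag(1,1,1,1,1,1,1).

Now H_k = ker ∂_k / im ∂_{k+1}, so:

  H_0: rank C_0 − rank ∂_1 = 6 − 5 = 1, and the invariant factors of ∂_1 are all 1, so H_0 ≅ Z.
  H_1: rank ker ∂_1 − rank ∂_2 = (12 − 5) − 7 = 0, and the invariant factors of ∂_2 are all 1, so H_1 ≅ 0.
  H_2: rank ker ∂_2 − rank ∂_3 = (8 − 7) − 0 = 1, and there is no ∂_3, so H_2 ≅ Z.

(K is a triangulation of the 2-sphere S^2.)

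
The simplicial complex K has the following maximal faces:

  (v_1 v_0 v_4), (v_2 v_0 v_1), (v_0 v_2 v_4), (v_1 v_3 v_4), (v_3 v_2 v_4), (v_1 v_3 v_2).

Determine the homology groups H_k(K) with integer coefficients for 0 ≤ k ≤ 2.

H_0 = Z,  H_1 = 0,  H_2 = Z.

K has 5 vertices, 9 edges, 6 triangles.
rank ∂_0 = 0, rank ∂_1 = 4 ⇒ b_0 = 5 − 0 − 4 = 1; all invariant factors of ∂_1 are 1 so no torsion. So H_0 = Z.
rank ∂_1 = 4, rank ∂_2 = 5 ⇒ b_1 = 9 − 4 − 5 = 0; all invariant factors of ∂_2 are 1 so no torsion. So H_1 = 0.
rank ∂_2 = 5, rank ∂_3 = 0 ⇒ b_2 = 6 − 5 − 0 = 1. So H_2 = Z.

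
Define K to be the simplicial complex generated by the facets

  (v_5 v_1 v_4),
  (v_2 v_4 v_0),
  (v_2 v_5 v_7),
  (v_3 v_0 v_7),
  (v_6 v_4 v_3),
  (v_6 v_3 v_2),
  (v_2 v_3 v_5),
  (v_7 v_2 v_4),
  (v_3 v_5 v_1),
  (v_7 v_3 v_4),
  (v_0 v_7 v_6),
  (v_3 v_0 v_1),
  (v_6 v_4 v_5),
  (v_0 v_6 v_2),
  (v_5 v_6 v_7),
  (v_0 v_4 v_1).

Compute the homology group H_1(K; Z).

Take the total order v_0 < v_1 < v_2 < v_3 < v_4 < v_5 < v_6 < v_7 on the vertex set. Then K (dimension 2) consists of the simplices:

  0-simplices (8): [v_0], [v_1], [v_2], [v_3], [v_4], [v_5], [v_6], [v_7]
  1-simplices (24): (24 of them)
  2-simplices (16): (16 of them)

giving chain groups C_0 ≅ Z^8, C_1 ≅ Z^24, C_2 ≅ Z^16.

Boundary ∂_1: C_1 → C_0 maps an edge to its endpoints' difference, ∂[p,q] = q − p. For instance
  ∂[v_2,v_6] = [v_6] − [v_2].
This gives a 8×24 integer matrix of rank 7; reducing to Smith normal form yields diagonal entries (1,1,1,1,1,1,1).

Boundary ∂_2: C_2 → C_1 maps a triangle to the signed sum of its edges. For instance
  ∂[v_0,v_3,v_7] = [v_3,v_7] − [v_0,v_7] + [v_0,v_3],
  ∂[v_3,v_4,v_6] = [v_4,v_6] − [v_3,v_6] + [v_3,v_4].
This gives a 24×16 integer matrix of rank 15; reducing to Smith normal form yields diagonal entries (1,1,1,1,1,1,1,1,1,1,1,1,1,1,1).

From H_k ≅ ker(∂_k) / im(∂_{k+1}) we obtain:

  H_1: rank ker ∂_1 − rank ∂_2 = (24 − 7) − 15 = 2, and the invariant factors of ∂_2 are all 1, so H_1 = Z^2.

H_1 ≅ Z^2.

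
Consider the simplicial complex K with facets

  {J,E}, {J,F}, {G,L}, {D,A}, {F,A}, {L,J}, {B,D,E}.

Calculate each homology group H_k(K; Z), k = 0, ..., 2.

H_0 = Z,  H_1 = Z,  H_2 = 0.

Order the vertices as A < B < D < E < F < G < J < L. Listing each simplex with vertices in this order, K has dimension 2 with simplices:

  0-simplices (8): A, B, D, E, F, G, J, L
  1-simplices (9): AD, AF, BD, BE, DE, EJ, FJ, GL, JL
  2-simplices (1): BDE

giving chain groups C_0 ≅ Z^8, C_1 ≅ Z^9, C_2 ≅ Z^1.

The boundary map ∂_1: C_1 → C_0 sends each edge [p,q] (with p < q) to q − p. For instance
  ∂BE = E − B.
As a 8×9 matrix over Z this has rank 7, with invariant factors (1,1,1,1,1,1,1).

∂_2: C_2 → C_1 sends each 2-simplex [p,q,r] to [q,r] − [p,r] + [p,q]. For instance
  ∂BDE = DE − BE + BD.
This gives a 9×1 integer matrix of rank 1; reducing to Smith normal form yields diagonal entries (1).

Computing H_k = (kernel of ∂_k) / (image of ∂_{k+1}):

  H_0: rank C_0 − rank ∂_1 = 8 − 7 = 1, and the invariant factors of ∂_1 are all 1, so H_0 = Z.
  H_1: rank ker ∂_1 − rank ∂_2 = (9 − 7) − 1 = 1, and the invariant factors of ∂_2 are all 1, so H_1 = Z.
  H_2: rank ker ∂_2 − rank ∂_3 = (1 − 1) − 0 = 0, and there is no ∂_3, so H_2 = 0.

As a check, the Euler characteristic is 8 − 9 + 1 = 0, which agrees with 1 − 1 + 0 = 0.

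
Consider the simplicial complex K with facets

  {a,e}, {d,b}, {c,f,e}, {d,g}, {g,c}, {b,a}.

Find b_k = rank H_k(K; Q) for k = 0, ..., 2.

Order the vertices as a < b < c < d < e < f < g. Listing each simplex with vertices in this order, K has dimension 2 with simplices:

  0-simplices (7): a, b, c, d, e, f, g
  1-simplices (8): ab, ae, bd, ce, cf, cg, dg, ef
  2-simplices (1): cef

Hence C_0 ≅ Z^7, C_1 ≅ Z^8, C_2 ≅ Z^1.

∂_1: C_1 → C_0 sends each edge [p,q] (with p < q) to q − p. For instance
  ∂cg = g − c.
The 7×8 boundary matrix has rank 6 and Smith normal form diag(1,1,1,1,1,1).

The boundary map ∂_2: C_2 → C_1 maps a triangle to the signed sum of its edges. For instance
  ∂cef = ef − cf + ce.
This gives a 8×1 integer matrix of rank 1; reducing to Smith normal form yields diagonal entries (1).

From H_k ≅ ker(∂_k) / im(∂_{k+1}) we obtain:

  H_0: rank C_0 − rank ∂_1 = 7 − 6 = 1, and the invariant factors of ∂_1 are all 1, so H_0 = Z.
  H_1: rank ker ∂_1 − rank ∂_2 = (8 − 6) − 1 = 1, and the invariant factors of ∂_2 are all 1, so H_1 = Z.
  H_2: rank ker ∂_2 − rank ∂_3 = (1 − 1) − 0 = 0, and there is no ∂_3, so H_2 = 0.

As a check, the Euler characteristic is 7 − 8 + 1 = 0, which agrees with 1 − 1 + 0 = 0.

Hence the Betti numbers are b_0 = 1, b_1 = 1, b_2 = 0.

b_0 = 1, b_1 = 1, b_2 = 0.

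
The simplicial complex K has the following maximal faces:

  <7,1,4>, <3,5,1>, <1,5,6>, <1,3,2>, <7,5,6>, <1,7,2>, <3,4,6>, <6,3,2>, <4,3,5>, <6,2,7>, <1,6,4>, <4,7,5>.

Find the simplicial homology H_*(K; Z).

Fix the vertex order 1 < 2 < 3 < 4 < 5 < 6 < 7 and write every simplex with vertices in increasing order. Then dim K = 2 and the simplices of K are:

  0-simplices (7): [1], [2], [3], [4], [5], [6], [7]
  1-simplices (18): [1,2], [1,3], [1,4], [1,5], [1,6], [1,7], [2,3], [2,6], [2,7], [3,4], [3,5], [3,6], [4,5], [4,6], [4,7], [5,6], [5,7], [6,7]
  2-simplices (12): [1,2,3], [1,2,7], [1,3,5], [1,4,6], [1,4,7], [1,5,6], [2,3,6], [2,6,7], [3,4,5], [3,4,6], [4,5,7], [5,6,7]

Hence C_0 ≅ Z^7, C_1 ≅ Z^18, C_2 ≅ Z^12.

Boundary ∂_1: C_1 → C_0 sends each edge [p,q] (with p < q) to q − p.
As a 7×18 matrix over Z this has rank 6, with invariant factors (1,1,1,1,1,1).

Boundary ∂_2: C_2 → C_1 maps a triangle to the signed sum of its edges. For instance
  ∂[1,5,6] = [5,6] − [1,6] + [1,5],
  ∂[3,4,5] = [4,5] − [3,5] + [3,4].
The 18×12 boundary matrix has rank 12 and Smith normal form diag(1,1,1,1,1,1,1,1,1,1,1,2).

Reading off H_k = ker ∂_k / im ∂_{k+1}:

  H_0: rank C_0 − rank ∂_1 = 7 − 6 = 1, and the invariant factors of ∂_1 are all 1, so H_0 = Z.
  H_1: rank ker ∂_1 − rank ∂_2 = (18 − 6) − 12 = 0, and ∂_2 has invariant factor 2 > 1, so H_1 = Z/2.
  H_2: rank ker ∂_2 − rank ∂_3 = (12 − 12) − 0 = 0, and there is no ∂_3, so H_2 = 0.

H_0 ≅ Z,  H_1 ≅ Z/2,  H_2 = 0.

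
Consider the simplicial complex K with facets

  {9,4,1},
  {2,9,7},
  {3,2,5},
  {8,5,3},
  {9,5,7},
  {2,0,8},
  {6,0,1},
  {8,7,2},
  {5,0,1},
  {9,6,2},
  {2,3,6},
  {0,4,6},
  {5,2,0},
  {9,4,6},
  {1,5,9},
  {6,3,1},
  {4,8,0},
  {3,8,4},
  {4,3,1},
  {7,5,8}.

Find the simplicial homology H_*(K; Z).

We work with the vertex ordering 0 < 1 < 2 < 3 < 4 < 5 < 6 < 7 < 8 < 9. The simplices of K, each written with vertices in increasing order, are:

  0-simplices (10): [0], [1], [2], [3], [4], [5], [6], [7], [8], [9]
  1-simplices (30): (30 of them)
  2-simplices (20): (20 of them)

Hence C_0 ≅ Z^10, C_1 ≅ Z^30, C_2 ≅ Z^20.

The boundary map ∂_1: C_1 → C_0 maps an edge to its endpoints' difference, ∂[p,q] = q − p.
The 10×30 boundary matrix has rank 9 and Smith normal form diag(1,1,1,1,1,1,1,1,1).

The boundary map ∂_2: C_2 → C_1 maps a triangle to the signed sum of its edges. For instance
  ∂[0,1,6] = [1,6] − [0,6] + [0,1],
  ∂[3,4,8] = [4,8] − [3,8] + [3,4].
The 30×20 boundary matrix has rank 20 and Smith normal form diag(1,1,1,1,1,1,1,1,1,1,1,1,1,1,1,1,1,1,1,2).

From H_k ≅ ker(∂_k) / im(∂_{k+1}) we obtain:

  H_0: rank C_0 − rank ∂_1 = 10 − 9 = 1, and the invariant factors of ∂_1 are all 1, so H_0 = Z.
  H_1: rank ker ∂_1 − rank ∂_2 = (30 − 9) − 20 = 1, and ∂_2 has invariant factor 2 > 1, so H_1 = Z × Z/2.
  H_2: rank ker ∂_2 − rank ∂_3 = (20 − 20) − 0 = 0, and there is no ∂_3, so H_2 = 0.

(K is a triangulation of the Klein bottle.)

H_0 ≅ Z,  H_1 ≅ Z × Z/2,  H_2 = 0.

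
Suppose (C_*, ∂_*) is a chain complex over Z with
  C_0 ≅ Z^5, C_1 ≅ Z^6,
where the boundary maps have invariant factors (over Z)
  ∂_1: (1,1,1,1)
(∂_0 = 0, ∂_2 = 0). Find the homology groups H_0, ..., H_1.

H_0 ≅ Z,  H_1 ≅ Z^2.

H_0: b_0 = 5 − 0 − 4 = 1; torsion from ∂_1 factors > 1: none. So H_0 ≅ Z.
H_1: b_1 = 6 − 4 − 0 = 2; torsion from ∂_2 factors > 1: none. So H_1 ≅ Z^2.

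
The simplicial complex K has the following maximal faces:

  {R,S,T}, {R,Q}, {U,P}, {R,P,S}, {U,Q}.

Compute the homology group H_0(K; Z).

H_0 ≅ Z.

We work with the vertex ordering P < Q < R < S < T < U. The simplices of K, each written with vertices in increasing order, are:

  0-simplices (6): P, Q, R, S, T, U
  1-simplices (8): PR, PS, PU, QR, QU, RS, RT, ST
  2-simplices (2): PRS, RST

giving chain groups C_0 ≅ Z^6, C_1 ≅ Z^8, C_2 ≅ Z^2.

Boundary ∂_1: C_1 → C_0 sends each edge [p,q] (with p < q) to q − p. For instance
  ∂PU = U − P.
This gives a 6×8 integer matrix of rank 5; reducing to Smith normal form yields diagonal entries (1,1,1,1,1).

The boundary map ∂_2: C_2 → C_1 acts by ∂[p,q,r] = [q,r] − [p,r] + [p,q]. For instance
  ∂RST = ST − RT + RS,
  ∂PRS = RS − PS + PR.
This gives a 8×2 integer matrix of rank 2; reducing to Smith normal form yields diagonal entries (1,1).

From H_k ≅ ker(∂_k) / im(∂_{k+1}) we obtain:

  H_0: rank C_0 − rank ∂_1 = 6 − 5 = 1, and the invariant factors of ∂_1 are all 1, so H_0 ≅ Z.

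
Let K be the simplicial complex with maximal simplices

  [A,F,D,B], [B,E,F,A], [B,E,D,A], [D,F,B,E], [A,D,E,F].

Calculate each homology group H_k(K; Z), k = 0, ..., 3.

H_0 = Z,  H_1 = 0,  H_2 = 0,  H_3 = Z.

Fix the vertex order A < B < D < E < F and write every simplex with vertices in increasing order. Then dim K = 3 and the simplices of K are:

  0-simplices (5): A, B, D, E, F
  1-simplices (10): AB, AD, AE, AF, BD, BE, BF, DE, DF, EF
  2-simplices (10): ABD, ABE, ABF, ADE, ADF, AEF, BDE, BDF, BEF, DEF
  3-simplices (5): ABDE, ABDF, ABEF, ADEF, BDEF

giving chain groups C_0 ≅ Z^5, C_1 ≅ Z^10, C_2 ≅ Z^10, C_3 ≅ Z^5.

∂_1: C_1 → C_0 is given by ∂[p,q] = [q] − [p].
The resulting 5×10 matrix has rank 4, and its Smith normal form has invariant factors (1,1,1,1).

Boundary ∂_2: C_2 → C_1 acts by ∂[p,q,r] = [q,r] − [p,r] + [p,q]. For instance
  ∂ADF = DF − AF + AD,
  ∂DEF = EF − DF + DE.
The resulting 10×10 matrix has rank 6, and its Smith normal form has invariant factors (1,1,1,1,1,1).

∂_3: C_3 → C_2 sends each 3-simplex σ to the alternating sum Σ_i (−1)^i (σ with its i-th vertex removed). For instance
  ∂BDEF = DEF − BEF + BDF − BDE,
  ∂ABEF = BEF − AEF + ABF − ABE.
The 10×5 boundary matrix has rank 4 and Smith normal form diag(1,1,1,1).

Now H_k = ker ∂_k / im ∂_{k+1}, so:

  H_0: rank C_0 − rank ∂_1 = 5 − 4 = 1, and the invariant factors of ∂_1 are all 1, so H_0 = Z.
  H_1: rank ker ∂_1 − rank ∂_2 = (10 − 4) − 6 = 0, and the invariant factors of ∂_2 are all 1, so H_1 = 0.
  H_2: rank ker ∂_2 − rank ∂_3 = (10 − 6) − 4 = 0, and the invariant factors of ∂_3 are all 1, so H_2 = 0.
  H_3: rank ker ∂_3 − rank ∂_4 = (5 − 4) − 0 = 1, and there is no ∂_4, so H_3 = Z.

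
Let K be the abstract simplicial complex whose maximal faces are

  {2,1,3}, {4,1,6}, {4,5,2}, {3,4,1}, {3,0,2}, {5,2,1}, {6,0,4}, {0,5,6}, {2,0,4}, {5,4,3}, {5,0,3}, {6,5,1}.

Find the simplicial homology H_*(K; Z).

H_0 ≅ Z,  H_1 ≅ Z/2,  H_2 = 0.

Fix the vertex order 0 < 1 < 2 < 3 < 4 < 5 < 6 and write every simplex with vertices in increasing order. Then dim K = 2 and the simplices of K are:

  0-simplices (7): [0], [1], [2], [3], [4], [5], [6]
  1-simplices (18): [0,2], [0,3], [0,4], [0,5], [0,6], [1,2], [1,3], [1,4], [1,5], [1,6], [2,3], [2,4], [2,5], [3,4], [3,5], [4,5], [4,6], [5,6]
  2-simplices (12): [0,2,3], [0,2,4], [0,3,5], [0,4,6], [0,5,6], [1,2,3], [1,2,5], [1,3,4], [1,4,6], [1,5,6], [2,4,5], [3,4,5]

giving chain groups C_0 ≅ Z^7, C_1 ≅ Z^18, C_2 ≅ Z^12.

∂_1: C_1 → C_0 maps an edge to its endpoints' difference, ∂[p,q] = q − p. For instance
  ∂[0,3] = [3] − [0].
The 7×18 boundary matrix has rank 6 and Smith normal form diag(1,1,1,1,1,1).

The boundary map ∂_2: C_2 → C_1 acts by ∂[p,q,r] = [q,r] − [p,r] + [p,q]. For instance
  ∂[1,5,6] = [5,6] − [1,6] + [1,5],
  ∂[3,4,5] = [4,5] − [3,5] + [3,4].
As a 18×12 matrix over Z this has rank 12, with invariant factors (1,1,1,1,1,1,1,1,1,1,1,2).

Computing H_k = (kernel of ∂_k) / (image of ∂_{k+1}):

  H_0: rank C_0 − rank ∂_1 = 7 − 6 = 1, and the invariant factors of ∂_1 are all 1, so H_0 = Z.
  H_1: rank ker ∂_1 − rank ∂_2 = (18 − 6) − 12 = 0, and ∂_2 has invariant factor 2 > 1, so H_1 = Z/2.
  H_2: rank ker ∂_2 − rank ∂_3 = (12 − 12) − 0 = 0, and there is no ∂_3, so H_2 = 0.

As a check, the Euler characteristic is 7 − 18 + 12 = 1, which agrees with 1 − 0 + 0 = 1.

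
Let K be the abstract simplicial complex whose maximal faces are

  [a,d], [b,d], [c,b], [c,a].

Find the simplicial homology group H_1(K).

K has 4 vertices, 4 edges.
rank ∂_1 = 3, rank ∂_2 = 0 ⇒ b_1 = 4 − 3 − 0 = 1. So H_1 ≅ Z.

H_1 = Z.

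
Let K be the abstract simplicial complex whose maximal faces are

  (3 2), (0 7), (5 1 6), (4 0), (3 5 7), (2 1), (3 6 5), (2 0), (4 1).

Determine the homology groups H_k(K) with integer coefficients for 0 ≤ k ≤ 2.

K has 8 vertices, 13 edges, 3 triangles.
rank ∂_0 = 0, rank ∂_1 = 7 ⇒ b_0 = 8 − 0 − 7 = 1; all invariant factors of ∂_1 are 1 so no torsion. So H_0 ≅ Z.
rank ∂_1 = 7, rank ∂_2 = 3 ⇒ b_1 = 13 − 7 − 3 = 3; all invariant factors of ∂_2 are 1 so no torsion. So H_1 ≅ Z^3.
rank ∂_2 = 3, rank ∂_3 = 0 ⇒ b_2 = 3 − 3 − 0 = 0. So H_2 ≅ 0.

H_0 ≅ Z,  H_1 ≅ Z^3,  H_2 = 0.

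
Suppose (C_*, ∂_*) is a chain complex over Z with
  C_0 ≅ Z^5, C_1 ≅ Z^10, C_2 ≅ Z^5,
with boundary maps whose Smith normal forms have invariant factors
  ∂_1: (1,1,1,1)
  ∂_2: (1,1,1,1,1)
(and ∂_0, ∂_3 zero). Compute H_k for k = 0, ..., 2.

H_0: b_0 = 5 − 0 − 4 = 1; torsion from ∂_1 factors > 1: none. So H_0 ≅ Z.
H_1: b_1 = 10 − 4 − 5 = 1; torsion from ∂_2 factors > 1: none. So H_1 ≅ Z.
H_2: b_2 = 5 − 5 − 0 = 0; torsion from ∂_3 factors > 1: none. So H_2 ≅ 0.

H_0 ≅ Z,  H_1 ≅ Z,  H_2 = 0.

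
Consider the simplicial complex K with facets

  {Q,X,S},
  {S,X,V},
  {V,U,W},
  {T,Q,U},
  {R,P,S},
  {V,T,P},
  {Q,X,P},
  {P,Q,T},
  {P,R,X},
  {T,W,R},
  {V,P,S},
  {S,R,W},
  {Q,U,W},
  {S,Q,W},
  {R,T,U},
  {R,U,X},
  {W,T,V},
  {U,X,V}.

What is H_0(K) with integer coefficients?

Order the vertices as P < Q < R < S < T < U < V < W < X. Listing each simplex with vertices in this order, K has dimension 2 with simplices:

  0-simplices (9): P, Q, R, S, T, U, V, W, X
  1-simplices (27): PQ, PR, PS, PT, PV, PX, QS, QT, QU, QW, QX, RS, RT, RU, RW, RX, SV, SW, SX, TU, TV, TW, UV, UW, UX, VW, VX
  2-simplices (18): PQT, PQX, PRS, PRX, PSV, PTV, QSW, QSX, QTU, QUW, RSW, RTU, RTW, RUX, SVX, TVW, UVW, UVX

so the chain groups are C_0 ≅ Z^9, C_1 ≅ Z^27, C_2 ≅ Z^18.

Boundary ∂_1: C_1 → C_0 is given by ∂[p,q] = [q] − [p].
The resulting 9×27 matrix has rank 8, and its Smith normal form has invariant factors (1,1,1,1,1,1,1,1).

∂_2: C_2 → C_1 acts by ∂[p,q,r] = [q,r] − [p,r] + [p,q]. For instance
  ∂QSX = SX − QX + QS,
  ∂RUX = UX − RX + RU.
The resulting 27×18 matrix has rank 18, and its Smith normal form has invariant factors (1,1,1,1,1,1,1,1,1,1,1,1,1,1,1,1,1,2).

Reading off H_k = ker ∂_k / im ∂_{k+1}:

  H_0: rank C_0 − rank ∂_1 = 9 − 8 = 1, and the invariant factors of ∂_1 are all 1, so H_0 ≅ Z.

(K is a triangulation of the Klein bottle.)

H_0 = Z.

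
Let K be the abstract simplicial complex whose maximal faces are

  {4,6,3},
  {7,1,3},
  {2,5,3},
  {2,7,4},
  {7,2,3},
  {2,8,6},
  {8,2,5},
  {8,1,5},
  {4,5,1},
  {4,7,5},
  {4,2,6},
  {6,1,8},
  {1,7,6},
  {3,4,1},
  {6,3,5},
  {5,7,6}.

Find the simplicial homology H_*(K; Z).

H_0 = Z,  H_1 = Z^2,  H_2 = Z.

Order the vertices as 1 < 2 < 3 < 4 < 5 < 6 < 7 < 8. Listing each simplex with vertices in this order, K has dimension 2 with simplices:

  0-simplices (8): [1], [2], [3], [4], [5], [6], [7], [8]
  1-simplices (24): (24 of them)
  2-simplices (16): [1,3,4], [1,3,7], [1,4,5], [1,5,8], [1,6,7], [1,6,8], [2,3,5], [2,3,7], [2,4,6], [2,4,7], [2,5,8], [2,6,8], [3,4,6], [3,5,6], [4,5,7], [5,6,7]

giving chain groups C_0 ≅ Z^8, C_1 ≅ Z^24, C_2 ≅ Z^16.

Boundary ∂_1: C_1 → C_0 is given by ∂[p,q] = [q] − [p].
The 8×24 boundary matrix has rank 7 and Smith normal form diag(1,1,1,1,1,1,1).

Boundary ∂_2: C_2 → C_1 sends each 2-simplex [p,q,r] to [q,r] − [p,r] + [p,q]. For instance
  ∂[3,4,6] = [4,6] − [3,6] + [3,4],
  ∂[1,4,5] = [4,5] − [1,5] + [1,4].
As a 24×16 matrix over Z this has rank 15, with invariant factors (1,1,1,1,1,1,1,1,1,1,1,1,1,1,1).

Computing H_k = (kernel of ∂_k) / (image of ∂_{k+1}):

  H_0: rank C_0 − rank ∂_1 = 8 − 7 = 1, and the invariant factors of ∂_1 are all 1, so H_0 ≅ Z.
  H_1: rank ker ∂_1 − rank ∂_2 = (24 − 7) − 15 = 2, and the invariant factors of ∂_2 are all 1, so H_1 ≅ Z^2.
  H_2: rank ker ∂_2 − rank ∂_3 = (16 − 15) − 0 = 1, and there is no ∂_3, so H_2 ≅ Z.

(K is a triangulation of the torus T^2.)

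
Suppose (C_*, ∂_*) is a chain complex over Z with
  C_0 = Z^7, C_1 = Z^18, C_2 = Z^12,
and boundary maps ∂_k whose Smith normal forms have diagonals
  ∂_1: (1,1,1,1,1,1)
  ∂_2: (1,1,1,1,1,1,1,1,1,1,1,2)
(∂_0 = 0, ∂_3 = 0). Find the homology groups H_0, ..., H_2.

H_0 = Z,  H_1 = Z/2,  H_2 = 0.

H_0: b_0 = 7 − 0 − 6 = 1; torsion from ∂_1 factors > 1: none. So H_0 = Z.
H_1: b_1 = 18 − 6 − 12 = 0; torsion from ∂_2 factors > 1: [2]. So H_1 = Z/2.
H_2: b_2 = 12 − 12 − 0 = 0; torsion from ∂_3 factors > 1: none. So H_2 = 0.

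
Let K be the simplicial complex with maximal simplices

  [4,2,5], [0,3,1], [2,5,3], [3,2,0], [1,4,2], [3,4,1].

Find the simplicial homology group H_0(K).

H_0 ≅ Z.

Take the total order 0 < 1 < 2 < 3 < 4 < 5 on the vertex set. Then K (dimension 2) consists of the simplices:

  0-simplices (6): [0], [1], [2], [3], [4], [5]
  1-simplices (12): [0,1], [0,2], [0,3], [1,2], [1,3], [1,4], [2,3], [2,4], [2,5], [3,4], [3,5], [4,5]
  2-simplices (6): [0,1,3], [0,2,3], [1,2,4], [1,3,4], [2,3,5], [2,4,5]

Hence C_0 ≅ Z^6, C_1 ≅ Z^12, C_2 ≅ Z^6.

Boundary ∂_1: C_1 → C_0 is given by ∂[p,q] = [q] − [p]. For instance
  ∂[1,3] = [3] − [1].
This gives a 6×12 integer matrix of rank 5; reducing to Smith normal form yields diagonal entries (1,1,1,1,1).

Boundary ∂_2: C_2 → C_1 maps a triangle to the signed sum of its edges. For instance
  ∂[0,2,3] = [2,3] − [0,3] + [0,2],
  ∂[1,2,4] = [2,4] − [1,4] + [1,2].
The 12×6 boundary matrix has rank 6 and Smith normal form diag(1,1,1,1,1,1).

Now H_k = ker ∂_k / im ∂_{k+1}, so:

  H_0: rank C_0 − rank ∂_1 = 6 − 5 = 1, and the invariant factors of ∂_1 are all 1, so H_0 ≅ Z.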